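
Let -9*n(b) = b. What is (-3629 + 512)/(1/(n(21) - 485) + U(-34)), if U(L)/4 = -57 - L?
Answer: 4557054/134507 ≈ 33.880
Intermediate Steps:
n(b) = -b/9
U(L) = -228 - 4*L (U(L) = 4*(-57 - L) = -228 - 4*L)
(-3629 + 512)/(1/(n(21) - 485) + U(-34)) = (-3629 + 512)/(1/(-⅑*21 - 485) + (-228 - 4*(-34))) = -3117/(1/(-7/3 - 485) + (-228 + 136)) = -3117/(1/(-1462/3) - 92) = -3117/(-3/1462 - 92) = -3117/(-134507/1462) = -3117*(-1462/134507) = 4557054/134507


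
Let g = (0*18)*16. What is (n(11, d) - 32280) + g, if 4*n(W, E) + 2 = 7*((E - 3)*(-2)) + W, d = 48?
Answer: -129741/4 ≈ -32435.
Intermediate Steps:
g = 0 (g = 0*16 = 0)
n(W, E) = 10 - 7*E/2 + W/4 (n(W, E) = -1/2 + (7*((E - 3)*(-2)) + W)/4 = -1/2 + (7*((-3 + E)*(-2)) + W)/4 = -1/2 + (7*(6 - 2*E) + W)/4 = -1/2 + ((42 - 14*E) + W)/4 = -1/2 + (42 + W - 14*E)/4 = -1/2 + (21/2 - 7*E/2 + W/4) = 10 - 7*E/2 + W/4)
(n(11, d) - 32280) + g = ((10 - 7/2*48 + (1/4)*11) - 32280) + 0 = ((10 - 168 + 11/4) - 32280) + 0 = (-621/4 - 32280) + 0 = -129741/4 + 0 = -129741/4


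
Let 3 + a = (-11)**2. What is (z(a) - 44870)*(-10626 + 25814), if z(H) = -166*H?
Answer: -978988104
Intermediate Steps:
a = 118 (a = -3 + (-11)**2 = -3 + 121 = 118)
(z(a) - 44870)*(-10626 + 25814) = (-166*118 - 44870)*(-10626 + 25814) = (-19588 - 44870)*15188 = -64458*15188 = -978988104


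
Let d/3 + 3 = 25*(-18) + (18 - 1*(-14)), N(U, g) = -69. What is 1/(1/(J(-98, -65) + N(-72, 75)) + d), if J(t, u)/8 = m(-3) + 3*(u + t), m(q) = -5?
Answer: -4021/5078524 ≈ -0.00079177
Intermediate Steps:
J(t, u) = -40 + 24*t + 24*u (J(t, u) = 8*(-5 + 3*(u + t)) = 8*(-5 + 3*(t + u)) = 8*(-5 + (3*t + 3*u)) = 8*(-5 + 3*t + 3*u) = -40 + 24*t + 24*u)
d = -1263 (d = -9 + 3*(25*(-18) + (18 - 1*(-14))) = -9 + 3*(-450 + (18 + 14)) = -9 + 3*(-450 + 32) = -9 + 3*(-418) = -9 - 1254 = -1263)
1/(1/(J(-98, -65) + N(-72, 75)) + d) = 1/(1/((-40 + 24*(-98) + 24*(-65)) - 69) - 1263) = 1/(1/((-40 - 2352 - 1560) - 69) - 1263) = 1/(1/(-3952 - 69) - 1263) = 1/(1/(-4021) - 1263) = 1/(-1/4021 - 1263) = 1/(-5078524/4021) = -4021/5078524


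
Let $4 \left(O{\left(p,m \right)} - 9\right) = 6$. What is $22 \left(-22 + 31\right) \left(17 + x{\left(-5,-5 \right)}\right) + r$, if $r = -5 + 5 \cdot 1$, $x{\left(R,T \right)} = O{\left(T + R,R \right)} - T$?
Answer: $6435$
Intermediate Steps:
$O{\left(p,m \right)} = \frac{21}{2}$ ($O{\left(p,m \right)} = 9 + \frac{1}{4} \cdot 6 = 9 + \frac{3}{2} = \frac{21}{2}$)
$x{\left(R,T \right)} = \frac{21}{2} - T$
$r = 0$ ($r = -5 + 5 = 0$)
$22 \left(-22 + 31\right) \left(17 + x{\left(-5,-5 \right)}\right) + r = 22 \left(-22 + 31\right) \left(17 + \left(\frac{21}{2} - -5\right)\right) + 0 = 22 \cdot 9 \left(17 + \left(\frac{21}{2} + 5\right)\right) + 0 = 22 \cdot 9 \left(17 + \frac{31}{2}\right) + 0 = 22 \cdot 9 \cdot \frac{65}{2} + 0 = 22 \cdot \frac{585}{2} + 0 = 6435 + 0 = 6435$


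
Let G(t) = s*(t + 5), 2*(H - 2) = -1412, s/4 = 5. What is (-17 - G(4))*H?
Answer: 138688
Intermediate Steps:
s = 20 (s = 4*5 = 20)
H = -704 (H = 2 + (½)*(-1412) = 2 - 706 = -704)
G(t) = 100 + 20*t (G(t) = 20*(t + 5) = 20*(5 + t) = 100 + 20*t)
(-17 - G(4))*H = (-17 - (100 + 20*4))*(-704) = (-17 - (100 + 80))*(-704) = (-17 - 1*180)*(-704) = (-17 - 180)*(-704) = -197*(-704) = 138688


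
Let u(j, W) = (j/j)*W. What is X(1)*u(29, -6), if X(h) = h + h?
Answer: -12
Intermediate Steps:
u(j, W) = W (u(j, W) = 1*W = W)
X(h) = 2*h
X(1)*u(29, -6) = (2*1)*(-6) = 2*(-6) = -12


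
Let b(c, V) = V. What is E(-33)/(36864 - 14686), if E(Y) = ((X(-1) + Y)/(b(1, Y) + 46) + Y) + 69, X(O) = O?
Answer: 217/144157 ≈ 0.0015053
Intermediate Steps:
E(Y) = 69 + Y + (-1 + Y)/(46 + Y) (E(Y) = ((-1 + Y)/(Y + 46) + Y) + 69 = ((-1 + Y)/(46 + Y) + Y) + 69 = (Y + (-1 + Y)/(46 + Y)) + 69 = 69 + Y + (-1 + Y)/(46 + Y))
E(-33)/(36864 - 14686) = ((3173 + (-33)² + 116*(-33))/(46 - 33))/(36864 - 14686) = ((3173 + 1089 - 3828)/13)/22178 = ((1/13)*434)*(1/22178) = (434/13)*(1/22178) = 217/144157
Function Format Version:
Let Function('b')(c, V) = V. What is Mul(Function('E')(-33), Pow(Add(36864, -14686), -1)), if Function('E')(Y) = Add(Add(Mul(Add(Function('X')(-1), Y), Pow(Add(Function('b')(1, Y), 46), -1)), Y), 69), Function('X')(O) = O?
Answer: Rational(217, 144157) ≈ 0.0015053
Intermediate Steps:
Function('E')(Y) = Add(69, Y, Mul(Pow(Add(46, Y), -1), Add(-1, Y))) (Function('E')(Y) = Add(Add(Mul(Add(-1, Y), Pow(Add(Y, 46), -1)), Y), 69) = Add(Add(Mul(Add(-1, Y), Pow(Add(46, Y), -1)), Y), 69) = Add(Add(Mul(Pow(Add(46, Y), -1), Add(-1, Y)), Y), 69) = Add(Add(Y, Mul(Pow(Add(46, Y), -1), Add(-1, Y))), 69) = Add(69, Y, Mul(Pow(Add(46, Y), -1), Add(-1, Y))))
Mul(Function('E')(-33), Pow(Add(36864, -14686), -1)) = Mul(Mul(Pow(Add(46, -33), -1), Add(3173, Pow(-33, 2), Mul(116, -33))), Pow(Add(36864, -14686), -1)) = Mul(Mul(Pow(13, -1), Add(3173, 1089, -3828)), Pow(22178, -1)) = Mul(Mul(Rational(1, 13), 434), Rational(1, 22178)) = Mul(Rational(434, 13), Rational(1, 22178)) = Rational(217, 144157)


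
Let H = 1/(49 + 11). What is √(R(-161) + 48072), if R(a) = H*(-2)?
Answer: √43264770/30 ≈ 219.25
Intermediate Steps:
H = 1/60 ≈ 0.016667
R(a) = -1/30 (R(a) = (1/60)*(-2) = -1/30)
√(R(-161) + 48072) = √(-1/30 + 48072) = √(1442159/30) = √43264770/30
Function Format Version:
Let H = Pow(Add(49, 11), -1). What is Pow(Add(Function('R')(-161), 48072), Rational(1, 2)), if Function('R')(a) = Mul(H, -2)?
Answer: Mul(Rational(1, 30), Pow(43264770, Rational(1, 2))) ≈ 219.25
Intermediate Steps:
H = Rational(1, 60) (H = Pow(60, -1) = Rational(1, 60) ≈ 0.016667)
Function('R')(a) = Rational(-1, 30) (Function('R')(a) = Mul(Rational(1, 60), -2) = Rational(-1, 30))
Pow(Add(Function('R')(-161), 48072), Rational(1, 2)) = Pow(Add(Rational(-1, 30), 48072), Rational(1, 2)) = Pow(Rational(1442159, 30), Rational(1, 2)) = Mul(Rational(1, 30), Pow(43264770, Rational(1, 2)))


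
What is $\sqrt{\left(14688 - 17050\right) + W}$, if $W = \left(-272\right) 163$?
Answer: $i \sqrt{46698} \approx 216.1 i$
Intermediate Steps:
$W = -44336$
$\sqrt{\left(14688 - 17050\right) + W} = \sqrt{\left(14688 - 17050\right) - 44336} = \sqrt{-2362 - 44336} = \sqrt{-46698} = i \sqrt{46698}$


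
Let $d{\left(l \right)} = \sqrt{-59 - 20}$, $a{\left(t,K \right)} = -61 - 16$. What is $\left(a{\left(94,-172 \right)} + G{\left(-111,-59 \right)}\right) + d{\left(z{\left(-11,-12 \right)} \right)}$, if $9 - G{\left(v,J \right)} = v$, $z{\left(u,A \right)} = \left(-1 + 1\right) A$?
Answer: $43 + i \sqrt{79} \approx 43.0 + 8.8882 i$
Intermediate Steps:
$z{\left(u,A \right)} = 0$ ($z{\left(u,A \right)} = 0 A = 0$)
$a{\left(t,K \right)} = -77$ ($a{\left(t,K \right)} = -61 - 16 = -77$)
$G{\left(v,J \right)} = 9 - v$
$d{\left(l \right)} = i \sqrt{79}$ ($d{\left(l \right)} = \sqrt{-79} = i \sqrt{79}$)
$\left(a{\left(94,-172 \right)} + G{\left(-111,-59 \right)}\right) + d{\left(z{\left(-11,-12 \right)} \right)} = \left(-77 + \left(9 - -111\right)\right) + i \sqrt{79} = \left(-77 + \left(9 + 111\right)\right) + i \sqrt{79} = \left(-77 + 120\right) + i \sqrt{79} = 43 + i \sqrt{79}$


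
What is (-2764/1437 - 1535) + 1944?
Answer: 584969/1437 ≈ 407.08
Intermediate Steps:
(-2764/1437 - 1535) + 1944 = -2208559/1437 + 1944 = 584969/1437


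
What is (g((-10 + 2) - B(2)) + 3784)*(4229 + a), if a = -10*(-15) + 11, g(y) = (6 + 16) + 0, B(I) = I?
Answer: 16708340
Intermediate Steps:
g(y) = 22 (g(y) = 22 + 0 = 22)
a = 161 (a = 150 + 11 = 161)
(g((-10 + 2) - B(2)) + 3784)*(4229 + a) = (22 + 3784)*(4229 + 161) = 3806*4390 = 16708340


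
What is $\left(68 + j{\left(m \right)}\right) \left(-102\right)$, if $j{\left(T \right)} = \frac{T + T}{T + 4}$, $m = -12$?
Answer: $-7242$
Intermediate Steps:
$j{\left(T \right)} = \frac{2 T}{4 + T}$
$\left(68 + j{\left(m \right)}\right) \left(-102\right) = \left(68 + 2 \left(-12\right) \frac{1}{4 - 12}\right) \left(-102\right) = \left(68 + 2 \left(-12\right) \frac{1}{-8}\right) \left(-102\right) = \left(68 + 2 \left(-12\right) \left(- \frac{1}{8}\right)\right) \left(-102\right) = \left(68 + 3\right) \left(-102\right) = 71 \left(-102\right) = -7242$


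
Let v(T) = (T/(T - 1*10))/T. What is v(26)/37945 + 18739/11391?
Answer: 11376833071/6915703920 ≈ 1.6451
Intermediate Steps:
v(T) = 1/(-10 + T) (v(T) = (T/(T - 10))/T = (T/(-10 + T))/T = 1/(-10 + T))
v(26)/37945 + 18739/11391 = 1/((-10 + 26)*37945) + 18739/11391 = (1/37945)/16 + 18739*(1/11391) = (1/16)*(1/37945) + 18739/11391 = 1/607120 + 18739/11391 = 11376833071/6915703920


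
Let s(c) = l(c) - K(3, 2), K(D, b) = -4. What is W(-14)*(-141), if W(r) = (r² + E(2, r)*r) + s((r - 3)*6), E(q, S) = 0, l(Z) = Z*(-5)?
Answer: -100110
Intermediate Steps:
l(Z) = -5*Z
s(c) = 4 - 5*c (s(c) = -5*c - 1*(-4) = -5*c + 4 = 4 - 5*c)
W(r) = 94 + r² - 30*r (W(r) = (r² + 0*r) + (4 - 5*(r - 3)*6) = (r² + 0) + (4 - 5*(-3 + r)*6) = r² + (4 - 5*(-18 + 6*r)) = r² + (4 + (90 - 30*r)) = r² + (94 - 30*r) = 94 + r² - 30*r)
W(-14)*(-141) = (94 + (-14)² - 30*(-14))*(-141) = (94 + 196 + 420)*(-141) = 710*(-141) = -100110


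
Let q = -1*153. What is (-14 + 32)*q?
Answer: -2754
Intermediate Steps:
q = -153
(-14 + 32)*q = (-14 + 32)*(-153) = 18*(-153) = -2754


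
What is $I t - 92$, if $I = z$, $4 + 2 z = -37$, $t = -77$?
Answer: $\frac{2973}{2} \approx 1486.5$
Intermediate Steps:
$z = - \frac{41}{2}$ ($z = -2 + \frac{1}{2} \left(-37\right) = -2 - \frac{37}{2} = - \frac{41}{2} \approx -20.5$)
$I = - \frac{41}{2} \approx -20.5$
$I t - 92 = \left(- \frac{41}{2}\right) \left(-77\right) - 92 = \frac{3157}{2} - 92 = \frac{2973}{2}$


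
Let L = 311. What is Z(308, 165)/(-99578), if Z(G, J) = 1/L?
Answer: -1/30968758 ≈ -3.2291e-8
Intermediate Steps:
Z(G, J) = 1/311
Z(308, 165)/(-99578) = (1/311)/(-99578) = (1/311)*(-1/99578) = -1/30968758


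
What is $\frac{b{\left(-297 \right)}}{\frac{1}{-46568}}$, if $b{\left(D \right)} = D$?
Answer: $13830696$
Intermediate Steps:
$\frac{b{\left(-297 \right)}}{\frac{1}{-46568}} = - \frac{297}{\frac{1}{-46568}} = - \frac{297}{- \frac{1}{46568}} = \left(-297\right) \left(-46568\right) = 13830696$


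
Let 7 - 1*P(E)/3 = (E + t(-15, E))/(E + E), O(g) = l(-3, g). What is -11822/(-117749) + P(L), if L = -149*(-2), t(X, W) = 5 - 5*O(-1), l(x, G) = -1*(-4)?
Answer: 1380823495/70178404 ≈ 19.676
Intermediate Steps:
l(x, G) = 4
O(g) = 4
t(X, W) = -15 (t(X, W) = 5 - 5*4 = 5 - 20 = -15)
L = 298
P(E) = 21 - 3*(-15 + E)/(2*E) (P(E) = 21 - 3*(E - 15)/(E + E) = 21 - 3*(-15 + E)/(2*E))
-11822/(-117749) + P(L) = -11822/(-117749) + (3/2)*(15 + 13*298)/298 = -11822*(-1/117749) + (3/2)*(1/298)*(15 + 3874) = 11822/117749 + (3/2)*(1/298)*3889 = 11822/117749 + 11667/596 = 1380823495/70178404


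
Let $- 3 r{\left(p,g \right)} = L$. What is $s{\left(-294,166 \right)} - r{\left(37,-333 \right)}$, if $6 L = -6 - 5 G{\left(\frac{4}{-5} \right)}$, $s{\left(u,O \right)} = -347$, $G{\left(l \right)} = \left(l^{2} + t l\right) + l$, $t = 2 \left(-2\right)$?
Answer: $- \frac{15668}{45} \approx -348.18$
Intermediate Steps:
$t = -4$
$G{\left(l \right)} = l^{2} - 3 l$ ($G{\left(l \right)} = \left(l^{2} - 4 l\right) + l = l^{2} - 3 l$)
$L = - \frac{53}{15}$ ($L = \frac{-6 - 5 \frac{4}{-5} \left(-3 + \frac{4}{-5}\right)}{6} = \frac{-6 - 5 \cdot 4 \left(- \frac{1}{5}\right) \left(-3 + 4 \left(- \frac{1}{5}\right)\right)}{6} = \frac{-6 - 5 \left(- \frac{4 \left(-3 - \frac{4}{5}\right)}{5}\right)}{6} = \frac{-6 - 5 \left(\left(- \frac{4}{5}\right) \left(- \frac{19}{5}\right)\right)}{6} = \frac{-6 - \frac{76}{5}}{6} = \frac{1}{6} \left(- \frac{106}{5}\right) = - \frac{53}{15} \approx -3.5333$)
$r{\left(p,g \right)} = \frac{53}{45}$ ($r{\left(p,g \right)} = \left(- \frac{1}{3}\right) \left(- \frac{53}{15}\right) = \frac{53}{45}$)
$s{\left(-294,166 \right)} - r{\left(37,-333 \right)} = -347 - \frac{53}{45} = - \frac{15668}{45}$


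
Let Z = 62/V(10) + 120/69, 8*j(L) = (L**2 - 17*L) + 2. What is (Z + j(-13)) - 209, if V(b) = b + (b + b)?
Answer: -53887/345 ≈ -156.19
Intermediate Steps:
j(L) = 1/4 - 17*L/8 + L**2/8 (j(L) = ((L**2 - 17*L) + 2)/8 = (2 + L**2 - 17*L)/8 = 1/4 - 17*L/8 + L**2/8)
V(b) = 3*b (V(b) = b + 2*b = 3*b)
Z = 1313/345 (Z = 62/((3*10)) + 120/69 = 62/30 + 120*(1/69) = 62*(1/30) + 40/23 = 31/15 + 40/23 = 1313/345 ≈ 3.8058)
(Z + j(-13)) - 209 = (1313/345 + (1/4 - 17/8*(-13) + (1/8)*(-13)**2)) - 209 = (1313/345 + (1/4 + 221/8 + (1/8)*169)) - 209 = (1313/345 + (1/4 + 221/8 + 169/8)) - 209 = (1313/345 + 49) - 209 = 18218/345 - 209 = -53887/345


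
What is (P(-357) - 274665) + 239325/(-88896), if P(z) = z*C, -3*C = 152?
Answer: -7602969439/29632 ≈ -2.5658e+5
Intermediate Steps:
C = -152/3 (C = -⅓*152 = -152/3 ≈ -50.667)
P(z) = -152*z/3 (P(z) = z*(-152/3) = -152*z/3)
(P(-357) - 274665) + 239325/(-88896) = (-152/3*(-357) - 274665) + 239325/(-88896) = (18088 - 274665) + 239325*(-1/88896) = -256577 - 79775/29632 = -7602969439/29632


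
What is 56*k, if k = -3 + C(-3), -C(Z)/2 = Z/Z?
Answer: -280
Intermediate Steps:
C(Z) = -2 (C(Z) = -2*Z/Z = -2*1 = -2)
k = -5 (k = -3 - 2 = -5)
56*k = 56*(-5) = -280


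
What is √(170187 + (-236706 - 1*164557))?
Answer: 2*I*√57769 ≈ 480.7*I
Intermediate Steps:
√(170187 + (-236706 - 1*164557)) = √(170187 + (-236706 - 164557)) = √(170187 - 401263) = √(-231076) = 2*I*√57769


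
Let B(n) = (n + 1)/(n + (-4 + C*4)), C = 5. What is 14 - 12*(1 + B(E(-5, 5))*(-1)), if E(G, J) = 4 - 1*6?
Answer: 8/7 ≈ 1.1429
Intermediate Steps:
E(G, J) = -2 (E(G, J) = 4 - 6 = -2)
B(n) = (1 + n)/(16 + n) (B(n) = (n + 1)/(n + (-4 + 5*4)) = (1 + n)/(n + (-4 + 20)) = (1 + n)/(n + 16) = (1 + n)/(16 + n))
14 - 12*(1 + B(E(-5, 5))*(-1)) = 14 - 12*(1 + ((1 - 2)/(16 - 2))*(-1)) = 14 - 12*(1 + (-1/14)*(-1)) = 14 - 12*(1 + ((1/14)*(-1))*(-1)) = 14 - 12*(1 - 1/14*(-1)) = 14 - 12*(1 + 1/14) = 14 - 12*15/14 = 14 - 90/7 = 8/7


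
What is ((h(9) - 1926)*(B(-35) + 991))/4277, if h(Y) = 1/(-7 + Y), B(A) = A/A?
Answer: -1910096/4277 ≈ -446.60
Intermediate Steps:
B(A) = 1
((h(9) - 1926)*(B(-35) + 991))/4277 = ((1/(-7 + 9) - 1926)*(1 + 991))/4277 = ((1/2 - 1926)*992)*(1/4277) = ((½ - 1926)*992)*(1/4277) = -3851/2*992*(1/4277) = -1910096*1/4277 = -1910096/4277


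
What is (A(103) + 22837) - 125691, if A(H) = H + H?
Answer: -102648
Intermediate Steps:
A(H) = 2*H
(A(103) + 22837) - 125691 = (2*103 + 22837) - 125691 = (206 + 22837) - 125691 = 23043 - 125691 = -102648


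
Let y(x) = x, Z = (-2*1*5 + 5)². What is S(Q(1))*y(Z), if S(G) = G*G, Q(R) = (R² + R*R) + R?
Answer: 225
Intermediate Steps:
Q(R) = R + 2*R² (Q(R) = (R² + R²) + R = 2*R² + R = R + 2*R²)
Z = 25 (Z = (-2*5 + 5)² = (-10 + 5)² = (-5)² = 25)
S(G) = G²
S(Q(1))*y(Z) = (1*(1 + 2*1))²*25 = (1*(1 + 2))²*25 = (1*3)²*25 = 3²*25 = 9*25 = 225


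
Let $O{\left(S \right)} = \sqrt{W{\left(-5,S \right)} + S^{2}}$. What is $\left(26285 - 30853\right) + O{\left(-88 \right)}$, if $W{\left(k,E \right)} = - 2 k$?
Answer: $-4568 + \sqrt{7754} \approx -4479.9$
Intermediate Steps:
$O{\left(S \right)} = \sqrt{10 + S^{2}}$ ($O{\left(S \right)} = \sqrt{\left(-2\right) \left(-5\right) + S^{2}} = \sqrt{10 + S^{2}}$)
$\left(26285 - 30853\right) + O{\left(-88 \right)} = \left(26285 - 30853\right) + \sqrt{10 + \left(-88\right)^{2}} = -4568 + \sqrt{10 + 7744} = -4568 + \sqrt{7754}$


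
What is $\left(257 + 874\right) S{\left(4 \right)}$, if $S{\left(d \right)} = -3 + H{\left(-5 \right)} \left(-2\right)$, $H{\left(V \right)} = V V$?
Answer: $-59943$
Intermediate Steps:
$H{\left(V \right)} = V^{2}$
$S{\left(d \right)} = -53$ ($S{\left(d \right)} = -3 + \left(-5\right)^{2} \left(-2\right) = -3 + 25 \left(-2\right) = -3 - 50 = -53$)
$\left(257 + 874\right) S{\left(4 \right)} = \left(257 + 874\right) \left(-53\right) = 1131 \left(-53\right) = -59943$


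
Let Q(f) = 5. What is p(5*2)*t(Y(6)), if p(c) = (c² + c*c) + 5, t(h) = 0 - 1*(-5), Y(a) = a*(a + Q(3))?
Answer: 1025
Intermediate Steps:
Y(a) = a*(5 + a) (Y(a) = a*(a + 5) = a*(5 + a))
t(h) = 5 (t(h) = 0 + 5 = 5)
p(c) = 5 + 2*c² (p(c) = (c² + c²) + 5 = 2*c² + 5 = 5 + 2*c²)
p(5*2)*t(Y(6)) = (5 + 2*(5*2)²)*5 = (5 + 2*10²)*5 = (5 + 2*100)*5 = (5 + 200)*5 = 205*5 = 1025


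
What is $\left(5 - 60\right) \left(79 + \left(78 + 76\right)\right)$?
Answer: $-12815$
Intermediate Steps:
$\left(5 - 60\right) \left(79 + \left(78 + 76\right)\right) = \left(5 - 60\right) \left(79 + 154\right) = \left(-55\right) 233 = -12815$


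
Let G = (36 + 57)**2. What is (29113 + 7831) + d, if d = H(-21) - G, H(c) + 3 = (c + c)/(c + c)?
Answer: 28293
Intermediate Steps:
H(c) = -2 (H(c) = -3 + (c + c)/(c + c) = -3 + (2*c)/((2*c)) = -3 + (2*c)*(1/(2*c)) = -3 + 1 = -2)
G = 8649 (G = 93**2 = 8649)
d = -8651 (d = -2 - 1*8649 = -2 - 8649 = -8651)
(29113 + 7831) + d = (29113 + 7831) - 8651 = 36944 - 8651 = 28293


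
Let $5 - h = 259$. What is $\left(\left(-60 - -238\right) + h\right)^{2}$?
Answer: $5776$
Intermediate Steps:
$h = -254$ ($h = 5 - 259 = -254$)
$\left(\left(-60 - -238\right) + h\right)^{2} = \left(\left(-60 - -238\right) - 254\right)^{2} = \left(\left(-60 + 238\right) - 254\right)^{2} = \left(178 - 254\right)^{2} = \left(-76\right)^{2} = 5776$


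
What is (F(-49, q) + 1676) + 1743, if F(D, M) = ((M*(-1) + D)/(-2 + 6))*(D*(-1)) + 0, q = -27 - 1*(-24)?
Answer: 5711/2 ≈ 2855.5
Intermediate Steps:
q = -3 (q = -27 + 24 = -3)
F(D, M) = -D*(-M/4 + D/4) (F(D, M) = ((-M + D)/4)*(-D) + 0 = ((D - M)*(¼))*(-D) + 0 = (-M/4 + D/4)*(-D) + 0 = -D*(-M/4 + D/4) + 0 = -D*(-M/4 + D/4))
(F(-49, q) + 1676) + 1743 = ((¼)*(-49)*(-3 - 1*(-49)) + 1676) + 1743 = ((¼)*(-49)*(-3 + 49) + 1676) + 1743 = ((¼)*(-49)*46 + 1676) + 1743 = (-1127/2 + 1676) + 1743 = 2225/2 + 1743 = 5711/2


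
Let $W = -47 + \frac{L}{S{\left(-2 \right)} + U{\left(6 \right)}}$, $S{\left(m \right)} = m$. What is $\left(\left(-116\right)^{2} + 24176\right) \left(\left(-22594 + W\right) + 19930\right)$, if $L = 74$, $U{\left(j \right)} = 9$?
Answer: $-101622528$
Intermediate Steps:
$W = - \frac{255}{7}$ ($W = -47 + \frac{1}{-2 + 9} \cdot 74 = -47 + \frac{1}{7} \cdot 74 = -47 + \frac{74}{7} = - \frac{255}{7} \approx -36.429$)
$\left(\left(-116\right)^{2} + 24176\right) \left(\left(-22594 + W\right) + 19930\right) = \left(\left(-116\right)^{2} + 24176\right) \left(\left(-22594 - \frac{255}{7}\right) + 19930\right) = \left(13456 + 24176\right) \left(- \frac{158413}{7} + 19930\right) = 37632 \left(- \frac{18903}{7}\right) = -101622528$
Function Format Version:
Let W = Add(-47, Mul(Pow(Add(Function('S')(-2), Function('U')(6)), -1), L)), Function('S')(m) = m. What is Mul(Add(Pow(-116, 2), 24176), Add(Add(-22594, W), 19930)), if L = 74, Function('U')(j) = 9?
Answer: -101622528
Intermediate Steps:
W = Rational(-255, 7) (W = Add(-47, Mul(Pow(Add(-2, 9), -1), 74)) = Add(-47, Mul(Pow(7, -1), 74)) = Add(-47, Mul(Rational(1, 7), 74)) = Add(-47, Rational(74, 7)) = Rational(-255, 7) ≈ -36.429)
Mul(Add(Pow(-116, 2), 24176), Add(Add(-22594, W), 19930)) = Mul(Add(Pow(-116, 2), 24176), Add(Add(-22594, Rational(-255, 7)), 19930)) = Mul(Add(13456, 24176), Add(Rational(-158413, 7), 19930)) = Mul(37632, Rational(-18903, 7)) = -101622528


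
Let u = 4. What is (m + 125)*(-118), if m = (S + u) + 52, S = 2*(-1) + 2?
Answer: -21358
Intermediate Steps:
S = 0 (S = -2 + 2 = 0)
m = 56 (m = (0 + 4) + 52 = 4 + 52 = 56)
(m + 125)*(-118) = (56 + 125)*(-118) = 181*(-118) = -21358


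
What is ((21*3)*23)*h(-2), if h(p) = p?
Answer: -2898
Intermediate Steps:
((21*3)*23)*h(-2) = ((21*3)*23)*(-2) = (63*23)*(-2) = 1449*(-2) = -2898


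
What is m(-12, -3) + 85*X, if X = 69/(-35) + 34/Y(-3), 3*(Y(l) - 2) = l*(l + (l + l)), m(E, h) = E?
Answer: 6403/77 ≈ 83.156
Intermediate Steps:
Y(l) = 2 + l**2 (Y(l) = 2 + (l*(l + (l + l)))/3 = 2 + (l*(l + 2*l))/3 = 2 + (l*(3*l))/3 = 2 + (3*l**2)/3 = 2 + l**2)
X = 431/385 (X = 69/(-35) + 34/(2 + (-3)**2) = 69*(-1/35) + 34/(2 + 9) = -69/35 + 34/11 = 431/385 ≈ 1.1195)
m(-12, -3) + 85*X = -12 + 85*(431/385) = -12 + 7327/77 = 6403/77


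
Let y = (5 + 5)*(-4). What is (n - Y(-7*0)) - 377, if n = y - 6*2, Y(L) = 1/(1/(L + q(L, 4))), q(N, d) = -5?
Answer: -424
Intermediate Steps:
y = -40 (y = 10*(-4) = -40)
Y(L) = -5 + L (Y(L) = 1/(1/(L - 5)) = 1/(1/(-5 + L)) = -5 + L)
n = -52 (n = -40 - 6*2 = -40 - 1*12 = -40 - 12 = -52)
(n - Y(-7*0)) - 377 = (-52 - (-5 - 7*0)) - 377 = (-52 - (-5 + 0)) - 377 = (-52 - 1*(-5)) - 377 = (-52 + 5) - 377 = -47 - 377 = -424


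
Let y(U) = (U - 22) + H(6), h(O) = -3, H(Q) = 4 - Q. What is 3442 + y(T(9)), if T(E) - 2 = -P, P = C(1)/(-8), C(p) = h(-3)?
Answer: 27357/8 ≈ 3419.6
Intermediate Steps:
C(p) = -3
P = 3/8 (P = -3/(-8) = -3*(-1/8) = 3/8 ≈ 0.37500)
T(E) = 13/8 (T(E) = 2 - 1*3/8 = 2 - 3/8 = 13/8)
y(U) = -24 + U (y(U) = (U - 22) + (4 - 1*6) = (-22 + U) + (4 - 6) = (-22 + U) - 2 = -24 + U)
3442 + y(T(9)) = 3442 + (-24 + 13/8) = 3442 - 179/8 = 27357/8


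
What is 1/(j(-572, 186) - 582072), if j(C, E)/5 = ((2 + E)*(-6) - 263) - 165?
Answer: -1/589852 ≈ -1.6953e-6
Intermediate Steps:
j(C, E) = -2200 - 30*E (j(C, E) = 5*(((2 + E)*(-6) - 263) - 165) = 5*(((-12 - 6*E) - 263) - 165) = 5*((-275 - 6*E) - 165) = 5*(-440 - 6*E) = -2200 - 30*E)
1/(j(-572, 186) - 582072) = 1/((-2200 - 30*186) - 582072) = 1/((-2200 - 5580) - 582072) = 1/(-7780 - 582072) = 1/(-589852) = -1/589852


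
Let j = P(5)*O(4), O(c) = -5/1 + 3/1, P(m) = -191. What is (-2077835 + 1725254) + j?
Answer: -352199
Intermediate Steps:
O(c) = -2 (O(c) = -5*1 + 3*1 = -5 + 3 = -2)
j = 382 (j = -191*(-2) = 382)
(-2077835 + 1725254) + j = (-2077835 + 1725254) + 382 = -352581 + 382 = -352199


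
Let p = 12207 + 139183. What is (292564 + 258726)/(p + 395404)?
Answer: 275645/273397 ≈ 1.0082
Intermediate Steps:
p = 151390
(292564 + 258726)/(p + 395404) = (292564 + 258726)/(151390 + 395404) = 551290/546794 = 551290*(1/546794) = 275645/273397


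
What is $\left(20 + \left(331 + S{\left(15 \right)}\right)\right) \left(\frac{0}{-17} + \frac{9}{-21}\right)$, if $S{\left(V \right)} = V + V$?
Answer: $- \frac{1143}{7} \approx -163.29$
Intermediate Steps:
$S{\left(V \right)} = 2 V$
$\left(20 + \left(331 + S{\left(15 \right)}\right)\right) \left(\frac{0}{-17} + \frac{9}{-21}\right) = \left(20 + \left(331 + 2 \cdot 15\right)\right) \left(\frac{0}{-17} + \frac{9}{-21}\right) = \left(20 + \left(331 + 30\right)\right) \left(0 \left(- \frac{1}{17}\right) + 9 \left(- \frac{1}{21}\right)\right) = \left(20 + 361\right) \left(0 - \frac{3}{7}\right) = 381 \left(- \frac{3}{7}\right) = - \frac{1143}{7}$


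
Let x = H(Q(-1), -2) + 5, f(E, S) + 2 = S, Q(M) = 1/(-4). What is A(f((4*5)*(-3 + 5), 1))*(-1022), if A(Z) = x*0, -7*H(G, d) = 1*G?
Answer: 0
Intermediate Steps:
Q(M) = -¼
H(G, d) = -G/7
f(E, S) = -2 + S
x = 141/28 (x = -⅐*(-¼) + 5 = 1/28 + 5 = 141/28 ≈ 5.0357)
A(Z) = 0 (A(Z) = (141/28)*0 = 0)
A(f((4*5)*(-3 + 5), 1))*(-1022) = 0*(-1022) = 0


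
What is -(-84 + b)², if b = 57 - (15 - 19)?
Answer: -529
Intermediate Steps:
b = 61 (b = 57 - 1*(-4) = 57 + 4 = 61)
-(-84 + b)² = -(-84 + 61)² = -1*(-23)² = -1*529 = -529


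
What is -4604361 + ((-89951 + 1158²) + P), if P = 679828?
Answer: -2673520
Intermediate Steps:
-4604361 + ((-89951 + 1158²) + P) = -4604361 + ((-89951 + 1158²) + 679828) = -4604361 + ((-89951 + 1340964) + 679828) = -4604361 + (1251013 + 679828) = -4604361 + 1930841 = -2673520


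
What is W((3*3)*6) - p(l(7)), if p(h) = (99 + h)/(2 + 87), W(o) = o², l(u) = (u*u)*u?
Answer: 259082/89 ≈ 2911.0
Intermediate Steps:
l(u) = u³ (l(u) = u²*u = u³)
p(h) = 99/89 + h/89 (p(h) = (99 + h)/89 = (99 + h)*(1/89) = 99/89 + h/89)
W((3*3)*6) - p(l(7)) = ((3*3)*6)² - (99/89 + (1/89)*7³) = (9*6)² - (99/89 + (1/89)*343) = 54² - (99/89 + 343/89) = 2916 - 1*442/89 = 2916 - 442/89 = 259082/89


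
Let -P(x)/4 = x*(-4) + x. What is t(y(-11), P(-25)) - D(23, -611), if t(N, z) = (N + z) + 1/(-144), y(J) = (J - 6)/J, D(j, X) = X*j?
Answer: 21787189/1584 ≈ 13755.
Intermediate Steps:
P(x) = 12*x (P(x) = -4*(x*(-4) + x) = -4*(-4*x + x) = -(-12)*x = 12*x)
y(J) = (-6 + J)/J
t(N, z) = -1/144 + N + z (t(N, z) = (N + z) - 1/144 = -1/144 + N + z)
t(y(-11), P(-25)) - D(23, -611) = (-1/144 + (-6 - 11)/(-11) + 12*(-25)) - (-611)*23 = (-1/144 - 1/11*(-17) - 300) - 1*(-14053) = (-1/144 + 17/11 - 300) + 14053 = -472763/1584 + 14053 = 21787189/1584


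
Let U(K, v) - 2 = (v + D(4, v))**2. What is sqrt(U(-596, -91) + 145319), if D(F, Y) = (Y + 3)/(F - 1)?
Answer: sqrt(1438210)/3 ≈ 399.75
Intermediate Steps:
D(F, Y) = (3 + Y)/(-1 + F)
U(K, v) = 2 + (1 + 4*v/3)**2 (U(K, v) = 2 + (v + (3 + v)/(-1 + 4))**2 = 2 + (v + (3 + v)/3)**2 = 2 + (v + (1 + v/3))**2 = 2 + (1 + 4*v/3)**2)
sqrt(U(-596, -91) + 145319) = sqrt((2 + (3 + 4*(-91))**2/9) + 145319) = sqrt((2 + (3 - 364)**2/9) + 145319) = sqrt((2 + (1/9)*(-361)**2) + 145319) = sqrt((2 + (1/9)*130321) + 145319) = sqrt((2 + 130321/9) + 145319) = sqrt(130339/9 + 145319) = sqrt(1438210/9) = sqrt(1438210)/3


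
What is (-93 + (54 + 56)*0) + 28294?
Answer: 28201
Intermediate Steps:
(-93 + (54 + 56)*0) + 28294 = (-93 + 110*0) + 28294 = (-93 + 0) + 28294 = -93 + 28294 = 28201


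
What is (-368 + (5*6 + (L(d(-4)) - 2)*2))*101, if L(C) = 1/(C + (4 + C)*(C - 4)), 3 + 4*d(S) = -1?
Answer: -276437/8 ≈ -34555.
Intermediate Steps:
d(S) = -1 (d(S) = -3/4 + (1/4)*(-1) = -3/4 - 1/4 = -1)
L(C) = 1/(C + (-4 + C)*(4 + C)) (L(C) = 1/(C + (4 + C)*(-4 + C)) = 1/(C + (-4 + C)*(4 + C)))
(-368 + (5*6 + (L(d(-4)) - 2)*2))*101 = (-368 + (5*6 + (1/(-16 - 1 + (-1)**2) - 2)*2))*101 = (-368 + (30 + (1/(-16 - 1 + 1) - 2)*2))*101 = (-368 + (30 + (1/(-16) - 2)*2))*101 = (-368 + (30 + (-1/16 - 2)*2))*101 = (-368 + (30 - 33/16*2))*101 = (-368 + (30 - 33/8))*101 = (-368 + 207/8)*101 = -2737/8*101 = -276437/8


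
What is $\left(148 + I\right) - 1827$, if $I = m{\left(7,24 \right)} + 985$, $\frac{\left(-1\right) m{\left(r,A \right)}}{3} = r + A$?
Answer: $-787$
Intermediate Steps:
$m{\left(r,A \right)} = - 3 A - 3 r$ ($m{\left(r,A \right)} = - 3 \left(r + A\right) = - 3 \left(A + r\right) = - 3 A - 3 r$)
$I = 892$ ($I = \left(\left(-3\right) 24 - 21\right) + 985 = \left(-72 - 21\right) + 985 = -93 + 985 = 892$)
$\left(148 + I\right) - 1827 = \left(148 + 892\right) - 1827 = 1040 - 1827 = -787$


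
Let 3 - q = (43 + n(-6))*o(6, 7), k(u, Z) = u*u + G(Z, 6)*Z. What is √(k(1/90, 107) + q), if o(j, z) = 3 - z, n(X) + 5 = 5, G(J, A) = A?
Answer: √6617701/90 ≈ 28.583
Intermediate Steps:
n(X) = 0 (n(X) = -5 + 5 = 0)
k(u, Z) = u² + 6*Z (k(u, Z) = u*u + 6*Z = u² + 6*Z)
q = 175 (q = 3 - (43 + 0)*(3 - 1*7) = 3 - 43*(3 - 7) = 3 - 43*(-4) = 3 - 1*(-172) = 3 + 172 = 175)
√(k(1/90, 107) + q) = √(((1/90)² + 6*107) + 175) = √(((1/90)² + 642) + 175) = √((1/8100 + 642) + 175) = √(5200201/8100 + 175) = √(6617701/8100) = √6617701/90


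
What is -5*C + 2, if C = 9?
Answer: -43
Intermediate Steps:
-5*C + 2 = -5*9 + 2 = -45 + 2 = -43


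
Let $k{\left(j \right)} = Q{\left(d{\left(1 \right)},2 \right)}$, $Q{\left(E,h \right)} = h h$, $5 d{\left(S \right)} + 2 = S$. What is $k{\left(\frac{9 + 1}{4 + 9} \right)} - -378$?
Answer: $382$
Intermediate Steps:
$d{\left(S \right)} = - \frac{2}{5} + \frac{S}{5}$
$Q{\left(E,h \right)} = h^{2}$
$k{\left(j \right)} = 4$ ($k{\left(j \right)} = 2^{2} = 4$)
$k{\left(\frac{9 + 1}{4 + 9} \right)} - -378 = 4 - -378 = 4 + 378 = 382$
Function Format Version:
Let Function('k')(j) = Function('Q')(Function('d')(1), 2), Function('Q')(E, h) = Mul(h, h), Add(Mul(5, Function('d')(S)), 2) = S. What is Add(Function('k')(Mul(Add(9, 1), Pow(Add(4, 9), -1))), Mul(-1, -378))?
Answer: 382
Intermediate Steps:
Function('d')(S) = Add(Rational(-2, 5), Mul(Rational(1, 5), S))
Function('Q')(E, h) = Pow(h, 2)
Function('k')(j) = 4 (Function('k')(j) = Pow(2, 2) = 4)
Add(Function('k')(Mul(Add(9, 1), Pow(Add(4, 9), -1))), Mul(-1, -378)) = Add(4, Mul(-1, -378)) = Add(4, 378) = 382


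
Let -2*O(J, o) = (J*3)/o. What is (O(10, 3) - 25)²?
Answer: 900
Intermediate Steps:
O(J, o) = -3*J/(2*o) (O(J, o) = -J*3/(2*o) = -3*J/(2*o))
(O(10, 3) - 25)² = (-3/2*10/3 - 25)² = (-3/2*10*⅓ - 25)² = (-5 - 25)² = (-30)² = 900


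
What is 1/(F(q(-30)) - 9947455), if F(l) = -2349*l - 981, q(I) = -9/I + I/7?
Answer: -70/695735149 ≈ -1.0061e-7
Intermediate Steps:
q(I) = -9/I + I/7 (q(I) = -9/I + I*(⅐) = -9/I + I/7)
F(l) = -981 - 2349*l
1/(F(q(-30)) - 9947455) = 1/((-981 - 2349*(-9/(-30) + (⅐)*(-30))) - 9947455) = 1/((-981 - 2349*(-9*(-1/30) - 30/7)) - 9947455) = 1/((-981 - 2349*(3/10 - 30/7)) - 9947455) = 1/((-981 - 2349*(-279/70)) - 9947455) = 1/((-981 + 655371/70) - 9947455) = 1/(586701/70 - 9947455) = 1/(-695735149/70) = -70/695735149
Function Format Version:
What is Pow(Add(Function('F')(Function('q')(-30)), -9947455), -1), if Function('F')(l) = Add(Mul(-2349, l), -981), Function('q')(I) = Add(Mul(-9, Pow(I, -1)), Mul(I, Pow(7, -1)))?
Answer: Rational(-70, 695735149) ≈ -1.0061e-7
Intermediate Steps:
Function('q')(I) = Add(Mul(-9, Pow(I, -1)), Mul(Rational(1, 7), I)) (Function('q')(I) = Add(Mul(-9, Pow(I, -1)), Mul(I, Rational(1, 7))) = Add(Mul(-9, Pow(I, -1)), Mul(Rational(1, 7), I)))
Function('F')(l) = Add(-981, Mul(-2349, l))
Pow(Add(Function('F')(Function('q')(-30)), -9947455), -1) = Pow(Add(Add(-981, Mul(-2349, Add(Mul(-9, Pow(-30, -1)), Mul(Rational(1, 7), -30)))), -9947455), -1) = Pow(Add(Add(-981, Mul(-2349, Add(Mul(-9, Rational(-1, 30)), Rational(-30, 7)))), -9947455), -1) = Pow(Add(Add(-981, Mul(-2349, Add(Rational(3, 10), Rational(-30, 7)))), -9947455), -1) = Pow(Add(Add(-981, Mul(-2349, Rational(-279, 70))), -9947455), -1) = Pow(Add(Add(-981, Rational(655371, 70)), -9947455), -1) = Pow(Add(Rational(586701, 70), -9947455), -1) = Pow(Rational(-695735149, 70), -1) = Rational(-70, 695735149)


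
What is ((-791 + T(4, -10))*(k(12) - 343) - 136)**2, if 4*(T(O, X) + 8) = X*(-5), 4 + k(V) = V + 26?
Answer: 235987066225/4 ≈ 5.8997e+10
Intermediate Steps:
k(V) = 22 + V (k(V) = -4 + (V + 26) = -4 + (26 + V) = 22 + V)
T(O, X) = -8 - 5*X/4 (T(O, X) = -8 + (X*(-5))/4 = -8 + (-5*X)/4 = -8 - 5*X/4)
((-791 + T(4, -10))*(k(12) - 343) - 136)**2 = ((-791 + (-8 - 5/4*(-10)))*((22 + 12) - 343) - 136)**2 = ((-791 + (-8 + 25/2))*(34 - 343) - 136)**2 = ((-791 + 9/2)*(-309) - 136)**2 = (-1573/2*(-309) - 136)**2 = (486057/2 - 136)**2 = (485785/2)**2 = 235987066225/4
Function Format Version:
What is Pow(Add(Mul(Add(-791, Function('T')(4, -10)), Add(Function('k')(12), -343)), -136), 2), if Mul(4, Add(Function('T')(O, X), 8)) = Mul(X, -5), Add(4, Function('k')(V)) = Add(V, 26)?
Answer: Rational(235987066225, 4) ≈ 5.8997e+10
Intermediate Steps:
Function('k')(V) = Add(22, V) (Function('k')(V) = Add(-4, Add(V, 26)) = Add(-4, Add(26, V)) = Add(22, V))
Function('T')(O, X) = Add(-8, Mul(Rational(-5, 4), X)) (Function('T')(O, X) = Add(-8, Mul(Rational(1, 4), Mul(X, -5))) = Add(-8, Mul(Rational(1, 4), Mul(-5, X))) = Add(-8, Mul(Rational(-5, 4), X)))
Pow(Add(Mul(Add(-791, Function('T')(4, -10)), Add(Function('k')(12), -343)), -136), 2) = Pow(Add(Mul(Add(-791, Add(-8, Mul(Rational(-5, 4), -10))), Add(Add(22, 12), -343)), -136), 2) = Pow(Add(Mul(Add(-791, Add(-8, Rational(25, 2))), Add(34, -343)), -136), 2) = Pow(Add(Mul(Add(-791, Rational(9, 2)), -309), -136), 2) = Pow(Add(Mul(Rational(-1573, 2), -309), -136), 2) = Pow(Add(Rational(486057, 2), -136), 2) = Pow(Rational(485785, 2), 2) = Rational(235987066225, 4)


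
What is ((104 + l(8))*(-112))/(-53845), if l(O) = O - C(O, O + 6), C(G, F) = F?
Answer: 10976/53845 ≈ 0.20384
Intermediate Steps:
l(O) = -6 (l(O) = O - (O + 6) = O - (6 + O) = O + (-6 - O) = -6)
((104 + l(8))*(-112))/(-53845) = ((104 - 6)*(-112))/(-53845) = (98*(-112))*(-1/53845) = -10976*(-1/53845) = 10976/53845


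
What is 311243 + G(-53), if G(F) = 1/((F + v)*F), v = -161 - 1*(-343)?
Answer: 2127968390/6837 ≈ 3.1124e+5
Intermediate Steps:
v = 182 (v = -161 + 343 = 182)
G(F) = 1/(F*(182 + F)) (G(F) = 1/((F + 182)*F) = 1/((182 + F)*F) = 1/(F*(182 + F)))
311243 + G(-53) = 311243 + 1/((-53)*(182 - 53)) = 311243 - 1/53/129 = 311243 - 1/53*1/129 = 311243 - 1/6837 = 2127968390/6837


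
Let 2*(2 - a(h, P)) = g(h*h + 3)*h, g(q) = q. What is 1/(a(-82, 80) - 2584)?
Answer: 1/273225 ≈ 3.6600e-6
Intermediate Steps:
a(h, P) = 2 - h*(3 + h²)/2 (a(h, P) = 2 - (h*h + 3)*h/2 = 2 - (h² + 3)*h/2 = 2 - (3 + h²)*h/2 = 2 - h*(3 + h²)/2)
1/(a(-82, 80) - 2584) = 1/((2 - ½*(-82)*(3 + (-82)²)) - 2584) = 1/((2 - ½*(-82)*(3 + 6724)) - 2584) = 1/((2 - ½*(-82)*6727) - 2584) = 1/((2 + 275807) - 2584) = 1/(275809 - 2584) = 1/273225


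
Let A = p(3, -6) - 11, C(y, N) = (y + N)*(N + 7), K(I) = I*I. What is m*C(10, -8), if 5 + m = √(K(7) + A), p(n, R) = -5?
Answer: 10 - 2*√33 ≈ -1.4891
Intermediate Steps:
K(I) = I²
C(y, N) = (7 + N)*(N + y) (C(y, N) = (N + y)*(7 + N) = (7 + N)*(N + y))
A = -16 (A = -5 - 11 = -16)
m = -5 + √33 (m = -5 + √(7² - 16) = -5 + √(49 - 16) = -5 + √33 ≈ 0.74456)
m*C(10, -8) = (-5 + √33)*((-8)² + 7*(-8) + 7*10 - 8*10) = (-5 + √33)*(64 - 56 + 70 - 80) = (-5 + √33)*(-2) = 10 - 2*√33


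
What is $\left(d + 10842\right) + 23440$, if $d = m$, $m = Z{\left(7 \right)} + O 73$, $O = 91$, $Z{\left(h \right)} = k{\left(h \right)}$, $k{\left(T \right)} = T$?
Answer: $40932$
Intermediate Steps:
$Z{\left(h \right)} = h$
$m = 6650$ ($m = 7 + 91 \cdot 73 = 7 + 6643 = 6650$)
$d = 6650$
$\left(d + 10842\right) + 23440 = \left(6650 + 10842\right) + 23440 = 17492 + 23440 = 40932$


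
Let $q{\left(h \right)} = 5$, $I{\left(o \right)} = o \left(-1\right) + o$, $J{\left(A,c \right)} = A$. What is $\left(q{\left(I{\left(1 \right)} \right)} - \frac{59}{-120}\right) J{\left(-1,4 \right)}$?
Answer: $- \frac{659}{120} \approx -5.4917$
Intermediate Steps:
$I{\left(o \right)} = 0$ ($I{\left(o \right)} = - o + o = 0$)
$\left(q{\left(I{\left(1 \right)} \right)} - \frac{59}{-120}\right) J{\left(-1,4 \right)} = \left(5 - \frac{59}{-120}\right) \left(-1\right) = \left(5 - - \frac{59}{120}\right) \left(-1\right) = \left(5 + \frac{59}{120}\right) \left(-1\right) = \frac{659}{120} \left(-1\right) = - \frac{659}{120}$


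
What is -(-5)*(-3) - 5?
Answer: -20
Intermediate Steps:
-(-5)*(-3) - 5 = -1*15 - 5 = -15 - 5 = -20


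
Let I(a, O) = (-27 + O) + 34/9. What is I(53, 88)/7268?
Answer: 583/65412 ≈ 0.0089127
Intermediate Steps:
I(a, O) = -209/9 + O (I(a, O) = (-27 + O) + 34*(⅑) = (-27 + O) + 34/9 = -209/9 + O)
I(53, 88)/7268 = (-209/9 + 88)/7268 = (583/9)*(1/7268) = 583/65412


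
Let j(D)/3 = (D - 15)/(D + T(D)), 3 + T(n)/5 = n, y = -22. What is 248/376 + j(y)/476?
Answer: 724783/1096228 ≈ 0.66116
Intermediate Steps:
T(n) = -15 + 5*n
j(D) = 3*(-15 + D)/(-15 + 6*D) (j(D) = 3*((D - 15)/(D + (-15 + 5*D))) = 3*((-15 + D)/(-15 + 6*D)) = 3*(-15 + D)/(-15 + 6*D))
248/376 + j(y)/476 = 248/376 + ((-15 - 22)/(-5 + 2*(-22)))/476 = 248*(1/376) + (-37/(-5 - 44))*(1/476) = 31/47 + (-37/(-49))*(1/476) = 31/47 - 1/49*(-37)*(1/476) = 31/47 + (37/49)*(1/476) = 31/47 + 37/23324 = 724783/1096228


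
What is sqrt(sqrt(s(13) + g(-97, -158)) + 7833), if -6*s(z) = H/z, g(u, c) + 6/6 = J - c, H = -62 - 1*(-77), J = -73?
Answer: sqrt(5295108 + 26*sqrt(56654))/26 ≈ 88.556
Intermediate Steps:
H = 15 (H = -62 + 77 = 15)
g(u, c) = -74 - c (g(u, c) = -1 + (-73 - c) = -74 - c)
s(z) = -5/(2*z)
sqrt(sqrt(s(13) + g(-97, -158)) + 7833) = sqrt(sqrt(-5/2/13 + (-74 - 1*(-158))) + 7833) = sqrt(sqrt(-5/2*1/13 + (-74 + 158)) + 7833) = sqrt(sqrt(-5/26 + 84) + 7833) = sqrt(sqrt(2179/26) + 7833) = sqrt(sqrt(56654)/26 + 7833) = sqrt(7833 + sqrt(56654)/26)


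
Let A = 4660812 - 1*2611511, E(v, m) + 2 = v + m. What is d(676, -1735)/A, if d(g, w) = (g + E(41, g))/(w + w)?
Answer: -1391/7111074470 ≈ -1.9561e-7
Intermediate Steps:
E(v, m) = -2 + m + v (E(v, m) = -2 + (v + m) = -2 + (m + v) = -2 + m + v)
d(g, w) = (39 + 2*g)/(2*w) (d(g, w) = (g + (-2 + g + 41))/(w + w) = (g + (39 + g))/((2*w)) = (39 + 2*g)*(1/(2*w)) = (39 + 2*g)/(2*w))
A = 2049301 (A = 4660812 - 2611511 = 2049301)
d(676, -1735)/A = ((39/2 + 676)/(-1735))/2049301 = -1/1735*1391/2*(1/2049301) = -1391/3470*1/2049301 = -1391/7111074470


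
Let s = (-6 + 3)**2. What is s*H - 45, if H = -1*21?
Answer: -234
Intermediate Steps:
H = -21
s = 9 (s = (-3)**2 = 9)
s*H - 45 = 9*(-21) - 45 = -189 - 45 = -234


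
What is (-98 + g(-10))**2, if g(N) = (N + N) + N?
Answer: 16384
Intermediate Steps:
g(N) = 3*N (g(N) = 2*N + N = 3*N)
(-98 + g(-10))**2 = (-98 + 3*(-10))**2 = (-98 - 30)**2 = (-128)**2 = 16384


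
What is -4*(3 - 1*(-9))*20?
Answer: -960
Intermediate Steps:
-4*(3 - 1*(-9))*20 = -4*(3 + 9)*20 = -4*12*20 = -48*20 = -960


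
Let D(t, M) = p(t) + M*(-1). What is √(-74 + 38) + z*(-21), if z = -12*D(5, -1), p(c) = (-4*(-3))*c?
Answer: 15372 + 6*I ≈ 15372.0 + 6.0*I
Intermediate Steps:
p(c) = 12*c
D(t, M) = -M + 12*t (D(t, M) = 12*t + M*(-1) = 12*t - M = -M + 12*t)
z = -732 (z = -12*(-1*(-1) + 12*5) = -12*(1 + 60) = -12*61 = -732)
√(-74 + 38) + z*(-21) = √(-74 + 38) - 732*(-21) = √(-36) + 15372 = 6*I + 15372 = 15372 + 6*I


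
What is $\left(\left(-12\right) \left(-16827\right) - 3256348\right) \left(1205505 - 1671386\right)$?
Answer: $1422998107544$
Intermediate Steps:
$\left(\left(-12\right) \left(-16827\right) - 3256348\right) \left(1205505 - 1671386\right) = \left(201924 - 3256348\right) \left(-465881\right) = \left(-3054424\right) \left(-465881\right) = 1422998107544$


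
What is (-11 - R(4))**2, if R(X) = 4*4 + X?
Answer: 961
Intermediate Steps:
R(X) = 16 + X
(-11 - R(4))**2 = (-11 - (16 + 4))**2 = (-11 - 1*20)**2 = (-11 - 20)**2 = (-31)**2 = 961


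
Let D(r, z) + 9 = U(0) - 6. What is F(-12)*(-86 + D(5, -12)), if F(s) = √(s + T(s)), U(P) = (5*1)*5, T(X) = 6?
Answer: -76*I*√6 ≈ -186.16*I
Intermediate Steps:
U(P) = 25 (U(P) = 5*5 = 25)
F(s) = √(6 + s) (F(s) = √(s + 6) = √(6 + s))
D(r, z) = 10 (D(r, z) = -9 + (25 - 6) = -9 + 19 = 10)
F(-12)*(-86 + D(5, -12)) = √(6 - 12)*(-86 + 10) = √(-6)*(-76) = (I*√6)*(-76) = -76*I*√6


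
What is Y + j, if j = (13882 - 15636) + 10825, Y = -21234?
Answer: -12163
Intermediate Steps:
j = 9071 (j = -1754 + 10825 = 9071)
Y + j = -21234 + 9071 = -12163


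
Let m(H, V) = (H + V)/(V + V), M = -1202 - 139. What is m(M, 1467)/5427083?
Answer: 7/884614529 ≈ 7.9130e-9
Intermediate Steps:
M = -1341
m(H, V) = (H + V)/(2*V) (m(H, V) = (H + V)/((2*V)) = (H + V)*(1/(2*V)) = (H + V)/(2*V))
m(M, 1467)/5427083 = ((½)*(-1341 + 1467)/1467)/5427083 = ((½)*(1/1467)*126)*(1/5427083) = (7/163)*(1/5427083) = 7/884614529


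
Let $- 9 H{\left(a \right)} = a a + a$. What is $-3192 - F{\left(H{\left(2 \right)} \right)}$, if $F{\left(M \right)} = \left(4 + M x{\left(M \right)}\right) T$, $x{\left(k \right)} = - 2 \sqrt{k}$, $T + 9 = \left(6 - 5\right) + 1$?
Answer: $-3164 + \frac{28 i \sqrt{6}}{9} \approx -3164.0 + 7.6206 i$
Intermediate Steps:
$T = -7$ ($T = -9 + \left(\left(6 - 5\right) + 1\right) = -9 + \left(1 + 1\right) = -9 + 2 = -7$)
$H{\left(a \right)} = - \frac{a}{9} - \frac{a^{2}}{9}$ ($H{\left(a \right)} = - \frac{a a + a}{9} = - \frac{a^{2} + a}{9} = - \frac{a + a^{2}}{9} = - \frac{a}{9} - \frac{a^{2}}{9}$)
$F{\left(M \right)} = -28 + 14 M^{\frac{3}{2}}$ ($F{\left(M \right)} = \left(4 + M \left(- 2 \sqrt{M}\right)\right) \left(-7\right) = \left(4 - 2 M^{\frac{3}{2}}\right) \left(-7\right) = -28 + 14 M^{\frac{3}{2}}$)
$-3192 - F{\left(H{\left(2 \right)} \right)} = -3192 - \left(-28 + 14 \left(\left(- \frac{1}{9}\right) 2 \left(1 + 2\right)\right)^{\frac{3}{2}}\right) = -3192 - \left(-28 + 14 \left(\left(- \frac{1}{9}\right) 2 \cdot 3\right)^{\frac{3}{2}}\right) = -3192 - \left(-28 + 14 \left(- \frac{2}{3}\right)^{\frac{3}{2}}\right) = -3192 - \left(-28 + 14 \left(- \frac{2 i \sqrt{6}}{9}\right)\right) = -3192 - \left(-28 - \frac{28 i \sqrt{6}}{9}\right) = -3192 + \left(28 + \frac{28 i \sqrt{6}}{9}\right) = -3164 + \frac{28 i \sqrt{6}}{9}$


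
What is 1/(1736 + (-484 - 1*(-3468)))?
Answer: 1/4720 ≈ 0.00021186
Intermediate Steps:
1/(1736 + (-484 - 1*(-3468))) = 1/(1736 + (-484 + 3468)) = 1/(1736 + 2984) = 1/4720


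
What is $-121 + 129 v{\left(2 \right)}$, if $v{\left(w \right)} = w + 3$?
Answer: $524$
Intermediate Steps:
$v{\left(w \right)} = 3 + w$
$-121 + 129 v{\left(2 \right)} = -121 + 129 \left(3 + 2\right) = -121 + 129 \cdot 5 = -121 + 645 = 524$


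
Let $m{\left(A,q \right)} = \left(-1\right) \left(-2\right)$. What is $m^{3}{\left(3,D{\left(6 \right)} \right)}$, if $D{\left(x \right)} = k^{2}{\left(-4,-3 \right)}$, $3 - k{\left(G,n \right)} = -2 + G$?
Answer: $8$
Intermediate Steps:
$k{\left(G,n \right)} = 5 - G$ ($k{\left(G,n \right)} = 3 - \left(-2 + G\right) = 5 - G$)
$D{\left(x \right)} = 81$ ($D{\left(x \right)} = \left(5 - -4\right)^{2} = \left(5 + 4\right)^{2} = 9^{2} = 81$)
$m{\left(A,q \right)} = 2$
$m^{3}{\left(3,D{\left(6 \right)} \right)} = 2^{3} = 8$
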